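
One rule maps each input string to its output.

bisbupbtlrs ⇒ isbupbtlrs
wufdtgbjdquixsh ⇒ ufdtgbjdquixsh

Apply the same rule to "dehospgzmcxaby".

ehospgzmcxaby

Looking at the pairs, the operation is to delete the first character.
So "dehospgzmcxaby" becomes "ehospgzmcxaby".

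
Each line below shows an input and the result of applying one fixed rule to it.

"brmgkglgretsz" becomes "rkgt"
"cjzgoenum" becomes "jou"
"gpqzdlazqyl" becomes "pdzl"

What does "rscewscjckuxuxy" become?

The pattern: keep one character in every 3, starting at position 2 (positions 2nd, 5th, 8th, ...).
For "rscewscjckuxuxy" the result is "swjux".

swjux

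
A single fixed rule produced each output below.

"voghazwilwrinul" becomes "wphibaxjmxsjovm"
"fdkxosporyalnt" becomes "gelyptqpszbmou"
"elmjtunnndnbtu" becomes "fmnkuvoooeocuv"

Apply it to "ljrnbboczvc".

What's happening: shift every letter 1 place forward in the alphabet (wrapping around).
So "ljrnbboczvc" becomes "mksoccpdawd".

mksoccpdawd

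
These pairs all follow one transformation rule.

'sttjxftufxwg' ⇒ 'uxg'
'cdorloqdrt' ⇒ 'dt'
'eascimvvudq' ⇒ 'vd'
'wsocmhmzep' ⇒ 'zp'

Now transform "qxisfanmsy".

The rule is to keep every other character starting from the second (positions 2nd, 4th, 6th, ...), then delete the first 3 characters.
So "qxisfanmsy" becomes "my".

my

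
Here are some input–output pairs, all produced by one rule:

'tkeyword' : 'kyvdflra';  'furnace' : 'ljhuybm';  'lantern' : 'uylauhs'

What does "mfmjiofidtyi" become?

pfakpmvpqtmt

Each output is the input with this applied: shift every letter 7 places forward in the alphabet (wrapping around), then reverse the string.
Doing the same to "mfmjiofidtyi": "pfakpmvpqtmt".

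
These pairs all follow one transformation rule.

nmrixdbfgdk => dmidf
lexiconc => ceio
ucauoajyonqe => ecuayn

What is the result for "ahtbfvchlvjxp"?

xhbvhv

Looking at the pairs, the operation is to keep every other character starting from the second (positions 2nd, 4th, 6th, ...), then move the last character to the front.
On "ahtbfvchlvjxp": the first step gives "hbvhvx", and the second then gives "xhbvhv".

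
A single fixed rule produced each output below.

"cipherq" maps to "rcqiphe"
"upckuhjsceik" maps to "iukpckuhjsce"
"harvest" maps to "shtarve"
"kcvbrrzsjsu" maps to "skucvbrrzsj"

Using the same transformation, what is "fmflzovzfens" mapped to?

nfsmflzovzfe

Each output is the input with this applied: swap the first and last characters, then move the last 2 characters to the front (rotate right by 2).
For "fmflzovzfens", step one produces "smflzovzfenf"; step two turns that into "nfsmflzovzfe".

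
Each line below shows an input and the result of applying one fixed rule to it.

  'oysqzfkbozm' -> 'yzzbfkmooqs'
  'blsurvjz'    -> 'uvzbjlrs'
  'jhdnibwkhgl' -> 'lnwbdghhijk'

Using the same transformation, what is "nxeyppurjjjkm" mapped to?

The rule is to sort the characters into alphabetical order, then move the last 3 characters to the front (rotate right by 3).
"nxeyppurjjjkm" → "uxyejjjkmnppr".
(Check on "oysqzfkbozm": → "bfkmooqsyzz" → "yzzbfkmooqs" ✓)

uxyejjjkmnppr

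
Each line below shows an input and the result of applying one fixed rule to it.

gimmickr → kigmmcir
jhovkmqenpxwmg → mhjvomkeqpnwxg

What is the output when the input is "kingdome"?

Looking at the pairs, the operation is to swap each adjacent pair of characters (1↔2, 3↔4, ...), then move the last character to the front.
"kingdome" → "ikgnodem" → "mikgnode".

mikgnode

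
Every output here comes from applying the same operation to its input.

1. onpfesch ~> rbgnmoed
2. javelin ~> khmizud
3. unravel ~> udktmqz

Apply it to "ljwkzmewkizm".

The rule is to move the last 3 characters to the front (rotate right by 3), then shift every letter 1 place backward in the alphabet (wrapping around).
For "ljwkzmewkizm" the result is "hylkivjyldvj".
(Check on "onpfesch": → "schonpfe" → "rbgnmoed" ✓)

hylkivjyldvj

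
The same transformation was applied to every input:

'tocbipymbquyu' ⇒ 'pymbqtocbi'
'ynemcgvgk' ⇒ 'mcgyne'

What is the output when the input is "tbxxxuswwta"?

In each case the input is transformed by: delete the last 3 characters, then swap the front and back halves of the string.
On "tbxxxuswwta": the first step gives "tbxxxusw", and the second then gives "xuswtbxx".

xuswtbxx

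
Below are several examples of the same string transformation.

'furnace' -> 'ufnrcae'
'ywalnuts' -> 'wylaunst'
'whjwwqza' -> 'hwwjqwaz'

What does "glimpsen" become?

Looking at the pairs, the operation is to swap each adjacent pair of characters (1↔2, 3↔4, ...).
Doing the same to "glimpsen": "lgmispne".

lgmispne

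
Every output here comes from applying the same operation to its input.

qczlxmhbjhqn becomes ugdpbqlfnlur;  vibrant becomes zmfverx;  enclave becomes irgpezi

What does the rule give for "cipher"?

The rule is to shift every letter 4 places forward in the alphabet (wrapping around).
So "cipher" becomes "gmtliv".

gmtliv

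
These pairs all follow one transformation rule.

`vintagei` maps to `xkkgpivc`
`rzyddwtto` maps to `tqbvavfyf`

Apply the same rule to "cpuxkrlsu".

ewruwnztm

The rule is to take characters alternately from the front and the back (1st, last, 2nd, 2nd-last, ...), then shift every letter 2 places forward in the alphabet (wrapping around).
"cpuxkrlsu" → "cupsulxrk" → "ewruwnztm".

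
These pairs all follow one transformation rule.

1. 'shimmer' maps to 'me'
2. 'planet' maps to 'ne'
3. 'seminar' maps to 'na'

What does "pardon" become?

do

The transformation: move the last 3 characters to the front (rotate right by 3), then keep only the first 2 characters.
Doing the same to "pardon": "do".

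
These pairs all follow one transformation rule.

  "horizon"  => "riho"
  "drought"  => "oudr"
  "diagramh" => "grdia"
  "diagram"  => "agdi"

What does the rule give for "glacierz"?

The pattern: delete the last 3 characters, then move the last 2 characters to the front (rotate right by 2).
"glacierz" → "glaci" → "cigla".

cigla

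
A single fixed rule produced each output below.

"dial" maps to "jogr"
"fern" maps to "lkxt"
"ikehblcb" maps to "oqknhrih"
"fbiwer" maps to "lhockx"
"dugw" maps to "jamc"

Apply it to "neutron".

The rule is to shift every letter 6 places forward in the alphabet (wrapping around).
Doing the same to "neutron": "tkazxut".

tkazxut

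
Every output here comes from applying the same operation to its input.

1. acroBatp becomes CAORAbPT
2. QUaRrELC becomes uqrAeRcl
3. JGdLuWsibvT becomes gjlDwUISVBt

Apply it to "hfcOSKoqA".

Rule — flip the case of every letter, then swap each adjacent pair of characters (1↔2, 3↔4, ...).
Doing the same to "hfcOSKoqA": "FHoCksQOa".

FHoCksQOa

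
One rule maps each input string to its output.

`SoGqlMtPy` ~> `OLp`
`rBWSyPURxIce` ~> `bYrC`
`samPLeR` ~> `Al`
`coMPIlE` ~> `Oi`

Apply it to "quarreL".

UR

Each output is the input with this applied: flip the case of every letter, then keep one character in every 3, starting at position 2 (positions 2nd, 5th, 8th, ...).
On "quarreL" that produces "UR".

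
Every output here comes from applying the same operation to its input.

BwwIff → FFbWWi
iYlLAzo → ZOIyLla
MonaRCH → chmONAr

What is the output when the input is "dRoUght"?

The rule is to move the last 2 characters to the front (rotate right by 2), then flip the case of every letter.
Starting from "dRoUght": after the first operation, "htdRoUg"; after the second, "HTDrOuG".

HTDrOuG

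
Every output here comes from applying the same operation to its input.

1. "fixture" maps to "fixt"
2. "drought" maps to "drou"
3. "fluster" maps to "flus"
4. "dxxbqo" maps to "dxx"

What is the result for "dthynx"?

dth

Looking at the pairs, the operation is to delete the last 3 characters.
For "dthynx" the result is "dth".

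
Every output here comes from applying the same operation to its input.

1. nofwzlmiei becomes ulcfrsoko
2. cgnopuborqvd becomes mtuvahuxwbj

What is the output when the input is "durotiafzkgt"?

axuzoglfqmz

What's happening: delete the first character, then shift every letter 6 places forward in the alphabet (wrapping around).
For "durotiafzkgt", step one produces "urotiafzkgt"; step two turns that into "axuzoglfqmz".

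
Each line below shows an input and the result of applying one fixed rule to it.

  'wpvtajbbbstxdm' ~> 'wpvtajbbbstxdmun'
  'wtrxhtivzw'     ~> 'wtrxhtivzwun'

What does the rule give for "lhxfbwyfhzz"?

The transformation: append "un".
For "lhxfbwyfhzz" the result is "lhxfbwyfhzzun".

lhxfbwyfhzzun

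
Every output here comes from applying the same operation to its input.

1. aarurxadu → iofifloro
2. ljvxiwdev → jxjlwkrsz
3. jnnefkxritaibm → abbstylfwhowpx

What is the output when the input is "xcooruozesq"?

The transformation: swap the first and last characters, then shift every letter 12 places backward in the alphabet (wrapping around).
"xcooruozesq" → "eqccficnsgl".

eqccficnsgl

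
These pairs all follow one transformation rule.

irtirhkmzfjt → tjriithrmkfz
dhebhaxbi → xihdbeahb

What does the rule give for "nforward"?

In each case the input is transformed by: swap each adjacent pair of characters (1↔2, 3↔4, ...), then move the last 2 characters to the front (rotate right by 2).
Working it through for "nforward": intermediate "fnroawdr", final "drfnroaw".

drfnroaw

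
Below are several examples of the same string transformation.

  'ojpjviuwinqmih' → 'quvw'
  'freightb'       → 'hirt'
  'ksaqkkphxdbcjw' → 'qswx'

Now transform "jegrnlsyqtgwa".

Each output is the input with this applied: sort the characters into alphabetical order, then keep only the last 4 characters.
On "jegrnlsyqtgwa": the first step gives "aeggjlnqrstwy", and the second then gives "stwy".

stwy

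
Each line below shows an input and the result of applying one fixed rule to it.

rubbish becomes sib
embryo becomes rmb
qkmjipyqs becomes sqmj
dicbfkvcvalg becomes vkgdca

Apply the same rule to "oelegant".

Each output is the input with this applied: sort the characters into reverse alphabetical order, then keep every other character starting from the second (positions 2nd, 4th, 6th, ...).
Applying both steps to "oelegant": "tonlgeea", then "olea".

olea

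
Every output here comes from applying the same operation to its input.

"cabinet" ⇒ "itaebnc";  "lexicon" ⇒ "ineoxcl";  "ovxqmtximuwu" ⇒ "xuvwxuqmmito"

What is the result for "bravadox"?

In each case the input is transformed by: take characters alternately from the front and the back (1st, last, 2nd, 2nd-last, ...), then swap the first and last characters.
Starting from "bravadox": after the first operation, "bxroadva"; after the second, "axroadvb".

axroadvb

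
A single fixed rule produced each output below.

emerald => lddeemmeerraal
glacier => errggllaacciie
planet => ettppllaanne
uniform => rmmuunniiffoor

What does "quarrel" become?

ellqquuaarrrre

Each output is the input with this applied: double every character, then move the last 3 characters to the front (rotate right by 3).
Working it through for "quarrel": intermediate "qquuaarrrreell", final "ellqquuaarrrre".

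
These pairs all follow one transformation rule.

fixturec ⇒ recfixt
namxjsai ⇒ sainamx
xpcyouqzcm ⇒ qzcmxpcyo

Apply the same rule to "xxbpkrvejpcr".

The pattern: swap the front and back halves of the string, then delete the first character.
"xxbpkrvejpcr" → "vejpcrxxbpkr" → "ejpcrxxbpkr".
(Check on "namxjsai": → "jsainamx" → "sainamx" ✓)

ejpcrxxbpkr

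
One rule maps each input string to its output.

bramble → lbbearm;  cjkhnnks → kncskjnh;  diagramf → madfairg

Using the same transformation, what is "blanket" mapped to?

In each case the input is transformed by: move the last 3 characters to the front (rotate right by 3), then swap each adjacent pair of characters (1↔2, 3↔4, ...).
So "blanket" becomes "ekbtaln".

ekbtaln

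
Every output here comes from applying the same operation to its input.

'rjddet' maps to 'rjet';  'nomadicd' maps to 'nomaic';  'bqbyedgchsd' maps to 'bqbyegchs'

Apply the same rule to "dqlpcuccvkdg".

qlpcuccvkg

In each case the input is transformed by: remove every "d".
Applying that to "dqlpcuccvkdg" gives "qlpcuccvkg".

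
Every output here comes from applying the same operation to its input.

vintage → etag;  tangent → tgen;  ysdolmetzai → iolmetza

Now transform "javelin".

neli

The transformation: delete the first 3 characters, then move the last character to the front.
Doing the same to "javelin": "neli".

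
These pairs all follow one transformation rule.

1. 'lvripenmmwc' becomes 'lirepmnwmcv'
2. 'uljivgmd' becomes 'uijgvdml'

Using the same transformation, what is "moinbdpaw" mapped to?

mnidbapwo

The transformation: swap each adjacent pair of characters (1↔2, 3↔4, ...), then move the first character to the end.
Applying both steps to "moinbdpaw": "omnidbapw", then "mnidbapwo".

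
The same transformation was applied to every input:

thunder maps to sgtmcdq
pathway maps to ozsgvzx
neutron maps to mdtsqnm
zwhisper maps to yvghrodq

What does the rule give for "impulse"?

The rule is to shift every letter 1 place backward in the alphabet (wrapping around).
For "impulse" the result is "hlotkrd".

hlotkrd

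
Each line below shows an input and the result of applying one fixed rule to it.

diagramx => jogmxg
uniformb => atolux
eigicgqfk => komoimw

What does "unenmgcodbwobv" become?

atktsmiujhcu

Looking at the pairs, the operation is to delete the last 2 characters, then shift every letter 6 places forward in the alphabet (wrapping around).
For "unenmgcodbwobv", step one produces "unenmgcodbwo"; step two turns that into "atktsmiujhcu".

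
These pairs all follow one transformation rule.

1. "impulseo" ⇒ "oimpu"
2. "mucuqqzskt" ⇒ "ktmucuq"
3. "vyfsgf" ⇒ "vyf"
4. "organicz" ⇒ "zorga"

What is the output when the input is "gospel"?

gos

The rule is to swap the front and back halves of the string, then delete the first 3 characters.
For "gospel", step one produces "pelgos"; step two turns that into "gos".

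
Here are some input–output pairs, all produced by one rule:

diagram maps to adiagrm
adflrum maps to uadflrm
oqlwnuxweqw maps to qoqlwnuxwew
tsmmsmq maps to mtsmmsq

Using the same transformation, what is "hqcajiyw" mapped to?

yhqcajiw

Looking at the pairs, the operation is to move the last character to the front, then swap the first and last characters.
Starting from "hqcajiyw": after the first operation, "whqcajiy"; after the second, "yhqcajiw".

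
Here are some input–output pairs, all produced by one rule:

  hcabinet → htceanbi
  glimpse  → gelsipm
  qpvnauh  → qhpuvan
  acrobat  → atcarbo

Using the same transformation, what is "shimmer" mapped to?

The transformation: take characters alternately from the front and the back (1st, last, 2nd, 2nd-last, ...).
"shimmer" → "srheimm".

srheimm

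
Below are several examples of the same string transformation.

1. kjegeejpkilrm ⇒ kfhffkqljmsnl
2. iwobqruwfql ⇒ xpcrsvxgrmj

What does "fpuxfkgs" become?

qvyglhtg

The pattern: move the first character to the end, then shift every letter 1 place forward in the alphabet (wrapping around).
Applying both steps to "fpuxfkgs": "puxfkgsf", then "qvyglhtg".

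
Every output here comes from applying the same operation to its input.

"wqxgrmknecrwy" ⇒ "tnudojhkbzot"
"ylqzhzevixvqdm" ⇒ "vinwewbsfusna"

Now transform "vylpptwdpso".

svimmqtamp

The rule is to shift every letter 3 places backward in the alphabet (wrapping around), then delete the last character.
So "vylpptwdpso" becomes "svimmqtamp".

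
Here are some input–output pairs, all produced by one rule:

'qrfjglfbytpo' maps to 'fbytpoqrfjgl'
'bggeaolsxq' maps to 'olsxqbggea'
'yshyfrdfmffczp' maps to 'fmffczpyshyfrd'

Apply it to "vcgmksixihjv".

Rule — swap the front and back halves of the string.
For "vcgmksixihjv" the result is "ixihjvvcgmks".

ixihjvvcgmks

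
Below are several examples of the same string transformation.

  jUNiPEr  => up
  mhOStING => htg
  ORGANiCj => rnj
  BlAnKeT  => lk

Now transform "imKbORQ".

In each case the input is transformed by: keep one character in every 3, starting at position 2 (positions 2nd, 5th, 8th, ...), then convert every letter to lowercase.
Applying that to "imKbORQ" gives "mo".

mo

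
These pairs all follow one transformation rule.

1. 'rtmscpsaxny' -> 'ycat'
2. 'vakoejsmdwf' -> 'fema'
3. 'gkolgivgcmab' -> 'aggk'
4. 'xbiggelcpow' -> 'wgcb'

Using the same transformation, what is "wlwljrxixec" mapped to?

Rule — keep one character in every 3, starting at position 2 (positions 2nd, 5th, 8th, ...), then swap the first and last characters.
Starting from "wlwljrxixec": after the first operation, "ljic"; after the second, "cjil".

cjil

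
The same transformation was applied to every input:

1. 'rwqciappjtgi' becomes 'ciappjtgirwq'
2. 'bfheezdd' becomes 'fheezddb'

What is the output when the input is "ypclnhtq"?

The transformation: swap the front and back halves of the string, then move the last 3 characters to the front (rotate right by 3).
"ypclnhtq" → "pclnhtqy".

pclnhtqy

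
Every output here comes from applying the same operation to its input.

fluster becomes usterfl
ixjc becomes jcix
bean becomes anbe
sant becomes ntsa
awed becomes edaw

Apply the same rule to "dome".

The transformation: move the first 2 characters to the end (rotate left by 2).
So "dome" becomes "medo".

medo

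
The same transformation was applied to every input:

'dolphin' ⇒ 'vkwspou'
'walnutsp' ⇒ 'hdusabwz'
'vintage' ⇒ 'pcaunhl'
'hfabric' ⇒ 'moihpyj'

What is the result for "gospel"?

vnwzsl

Each output is the input with this applied: shift every letter 7 places forward in the alphabet (wrapping around), then swap each adjacent pair of characters (1↔2, 3↔4, ...).
Working it through for "gospel": intermediate "nvzwls", final "vnwzsl".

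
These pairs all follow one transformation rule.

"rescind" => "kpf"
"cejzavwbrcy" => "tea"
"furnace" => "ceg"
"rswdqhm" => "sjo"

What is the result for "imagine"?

kpg

In each case the input is transformed by: shift every letter 2 places forward in the alphabet (wrapping around), then keep only the last 3 characters.
Starting from "imagine": after the first operation, "kocikpg"; after the second, "kpg".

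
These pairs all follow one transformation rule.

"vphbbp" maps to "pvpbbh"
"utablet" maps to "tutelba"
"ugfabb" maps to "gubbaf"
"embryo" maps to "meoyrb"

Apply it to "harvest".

ahtsevr

Rule — move the first 2 characters to the end (rotate left by 2), then reverse the string.
Starting from "harvest": after the first operation, "rvestha"; after the second, "ahtsevr".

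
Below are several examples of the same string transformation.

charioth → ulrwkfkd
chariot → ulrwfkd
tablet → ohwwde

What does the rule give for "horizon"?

Looking at the pairs, the operation is to shift every letter 3 places forward in the alphabet (wrapping around), then move the first 3 characters to the end (rotate left by 3).
Starting from "horizon": after the first operation, "krulcrq"; after the second, "lcrqkru".

lcrqkru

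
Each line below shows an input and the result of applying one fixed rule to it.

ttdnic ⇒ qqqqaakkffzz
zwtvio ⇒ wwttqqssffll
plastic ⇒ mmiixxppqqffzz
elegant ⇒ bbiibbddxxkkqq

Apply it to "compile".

What's happening: shift every letter 3 places backward in the alphabet (wrapping around), then double every character.
Applying that to "compile" gives "zzlljjmmffiibb".

zzlljjmmffiibb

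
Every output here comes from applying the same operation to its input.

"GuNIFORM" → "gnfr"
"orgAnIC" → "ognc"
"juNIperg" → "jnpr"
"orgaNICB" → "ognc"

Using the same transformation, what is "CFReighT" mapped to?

crih

The pattern: keep every other character starting from the first (positions 1st, 3rd, 5th, ...), then convert every letter to lowercase.
Working it through for "CFReighT": intermediate "CRih", final "crih".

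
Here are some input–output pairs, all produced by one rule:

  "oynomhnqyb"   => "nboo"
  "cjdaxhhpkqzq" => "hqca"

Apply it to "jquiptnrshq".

In each case the input is transformed by: keep one character in every 3, starting at position 1 (positions 1st, 4th, 7th, ...), then move the first 2 characters to the end (rotate left by 2).
Working it through for "jquiptnrshq": intermediate "jinh", final "nhji".
(Check on "oynomhnqyb": → "oonb" → "nboo" ✓)

nhji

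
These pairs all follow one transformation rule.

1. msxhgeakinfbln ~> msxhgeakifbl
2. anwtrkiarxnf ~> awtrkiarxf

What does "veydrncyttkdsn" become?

veydrcyttkds

Rule — remove every "n".
On "veydrncyttkdsn" that produces "veydrcyttkds".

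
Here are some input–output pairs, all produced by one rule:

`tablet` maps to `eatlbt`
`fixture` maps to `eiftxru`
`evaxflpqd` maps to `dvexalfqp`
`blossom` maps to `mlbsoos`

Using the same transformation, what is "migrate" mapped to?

eimrgta

In each case the input is transformed by: swap each adjacent pair of characters (1↔2, 3↔4, ...), then move the last character to the front.
On "migrate": the first step gives "imrgtae", and the second then gives "eimrgta".
(Check on "fixture": → "iftxrue" → "eiftxru" ✓)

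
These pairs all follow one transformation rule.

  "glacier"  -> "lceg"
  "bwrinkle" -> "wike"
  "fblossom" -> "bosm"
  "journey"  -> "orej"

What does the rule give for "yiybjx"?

ibx

The transformation: move the first character to the end, then keep every other character starting from the first (positions 1st, 3rd, 5th, ...).
Starting from "yiybjx": after the first operation, "iybjxy"; after the second, "ibx".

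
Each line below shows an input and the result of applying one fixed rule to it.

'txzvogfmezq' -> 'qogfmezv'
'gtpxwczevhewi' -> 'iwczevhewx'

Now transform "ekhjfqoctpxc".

Looking at the pairs, the operation is to delete the first 3 characters, then swap the first and last characters.
Working it through for "ekhjfqoctpxc": intermediate "jfqoctpxc", final "cfqoctpxj".
(Check on "gtpxwczevhewi": → "xwczevhewi" → "iwczevhewx" ✓)

cfqoctpxj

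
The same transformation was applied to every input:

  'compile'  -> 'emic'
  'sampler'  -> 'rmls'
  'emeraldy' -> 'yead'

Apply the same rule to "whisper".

Looking at the pairs, the operation is to swap the first and last characters, then keep every other character starting from the first (positions 1st, 3rd, 5th, ...).
Applying that to "whisper" gives "ripw".

ripw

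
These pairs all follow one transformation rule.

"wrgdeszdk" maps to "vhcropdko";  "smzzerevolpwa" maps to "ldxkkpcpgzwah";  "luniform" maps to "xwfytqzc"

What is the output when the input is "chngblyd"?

Rule — move the last character to the front, then shift every letter 11 places forward in the alphabet (wrapping around).
"chngblyd" → "dchngbly" → "onsyrmwj".

onsyrmwj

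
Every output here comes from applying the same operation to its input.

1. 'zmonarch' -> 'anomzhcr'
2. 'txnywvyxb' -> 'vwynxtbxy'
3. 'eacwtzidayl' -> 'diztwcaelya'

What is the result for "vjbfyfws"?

What's happening: reverse the string, then move the first 3 characters to the end (rotate left by 3).
Starting from "vjbfyfws": after the first operation, "swfyfbjv"; after the second, "yfbjvswf".

yfbjvswf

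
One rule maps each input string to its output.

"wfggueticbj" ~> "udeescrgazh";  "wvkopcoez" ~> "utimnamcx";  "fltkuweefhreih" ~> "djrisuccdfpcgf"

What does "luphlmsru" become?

Each output is the input with this applied: shift every letter 2 places backward in the alphabet (wrapping around).
On "luphlmsru" that produces "jsnfjkqps".

jsnfjkqps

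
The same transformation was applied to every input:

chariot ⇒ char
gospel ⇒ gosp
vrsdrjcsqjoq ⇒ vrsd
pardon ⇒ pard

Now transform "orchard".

What's happening: keep only the first 4 characters.
So "orchard" becomes "orch".

orch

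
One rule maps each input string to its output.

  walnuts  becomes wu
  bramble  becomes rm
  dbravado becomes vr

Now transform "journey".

yu

Rule — sort the characters into reverse alphabetical order, then keep only the first 2 characters.
"journey" → "yuronje" → "yu".
(Check on "walnuts": → "wutsnla" → "wu" ✓)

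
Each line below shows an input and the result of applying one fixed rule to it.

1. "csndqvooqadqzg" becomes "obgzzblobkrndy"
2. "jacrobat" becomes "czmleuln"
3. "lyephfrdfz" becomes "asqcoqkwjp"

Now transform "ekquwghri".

The pattern: move the first 3 characters to the end (rotate left by 3), then shift every letter 11 places forward in the alphabet (wrapping around).
On "ekquwghri": the first step gives "uwghriekq", and the second then gives "fhrsctpvb".

fhrsctpvb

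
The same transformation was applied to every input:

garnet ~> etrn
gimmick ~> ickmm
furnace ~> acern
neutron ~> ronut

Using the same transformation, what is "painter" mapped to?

Looking at the pairs, the operation is to delete the first 2 characters, then move the first 2 characters to the end (rotate left by 2).
For "painter", step one produces "inter"; step two turns that into "terin".

terin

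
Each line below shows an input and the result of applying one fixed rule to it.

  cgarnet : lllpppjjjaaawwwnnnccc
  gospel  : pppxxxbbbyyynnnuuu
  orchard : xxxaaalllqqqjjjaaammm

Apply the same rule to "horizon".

The transformation: shift every letter 9 places forward in the alphabet (wrapping around), then repeat every character 3 times.
Starting from "horizon": after the first operation, "qxarixw"; after the second, "qqqxxxaaarrriiixxxwww".

qqqxxxaaarrriiixxxwww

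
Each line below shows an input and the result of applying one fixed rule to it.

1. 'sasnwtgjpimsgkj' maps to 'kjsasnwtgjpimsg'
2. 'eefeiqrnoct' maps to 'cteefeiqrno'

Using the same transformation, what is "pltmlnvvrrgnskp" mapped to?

kppltmlnvvrrgns

In each case the input is transformed by: move the last 2 characters to the front (rotate right by 2).
For "pltmlnvvrrgnskp" the result is "kppltmlnvvrrgns".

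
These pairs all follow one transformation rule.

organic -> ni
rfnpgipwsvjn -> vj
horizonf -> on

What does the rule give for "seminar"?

The transformation: move the last 3 characters to the front (rotate right by 3), then keep only the first 2 characters.
On "seminar": the first step gives "narsemi", and the second then gives "na".

na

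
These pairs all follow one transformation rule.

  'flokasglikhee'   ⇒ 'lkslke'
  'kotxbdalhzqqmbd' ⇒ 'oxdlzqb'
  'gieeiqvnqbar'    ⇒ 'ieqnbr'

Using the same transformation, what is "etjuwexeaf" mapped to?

tueef

Rule — keep every other character starting from the second (positions 2nd, 4th, 6th, ...).
"etjuwexeaf" → "tueef".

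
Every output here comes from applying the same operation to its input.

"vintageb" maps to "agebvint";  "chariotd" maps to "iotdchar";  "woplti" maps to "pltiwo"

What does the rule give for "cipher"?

Looking at the pairs, the operation is to move the last character to the front, then move the last 3 characters to the front (rotate right by 3).
Starting from "cipher": after the first operation, "rciphe"; after the second, "pherci".

pherci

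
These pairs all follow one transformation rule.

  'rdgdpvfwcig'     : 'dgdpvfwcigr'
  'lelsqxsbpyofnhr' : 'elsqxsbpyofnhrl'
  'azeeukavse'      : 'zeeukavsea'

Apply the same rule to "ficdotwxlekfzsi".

icdotwxlekfzsif

In each case the input is transformed by: move the first character to the end.
For "ficdotwxlekfzsi" the result is "icdotwxlekfzsif".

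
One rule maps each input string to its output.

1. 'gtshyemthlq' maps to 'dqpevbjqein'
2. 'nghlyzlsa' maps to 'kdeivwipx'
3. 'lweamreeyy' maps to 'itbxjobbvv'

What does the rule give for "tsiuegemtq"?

qpfrbdbjqn

In each case the input is transformed by: shift every letter 3 places backward in the alphabet (wrapping around).
For "tsiuegemtq" the result is "qpfrbdbjqn".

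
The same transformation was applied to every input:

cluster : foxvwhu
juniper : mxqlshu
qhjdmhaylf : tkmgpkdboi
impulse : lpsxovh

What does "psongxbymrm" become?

The transformation: shift every letter 3 places forward in the alphabet (wrapping around).
Doing the same to "psongxbymrm": "svrqjaebpup".

svrqjaebpup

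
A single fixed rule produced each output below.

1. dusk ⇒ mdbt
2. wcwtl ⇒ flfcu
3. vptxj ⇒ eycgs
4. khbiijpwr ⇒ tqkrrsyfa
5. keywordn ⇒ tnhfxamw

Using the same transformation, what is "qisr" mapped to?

zrba

Each output is the input with this applied: shift every letter 9 places forward in the alphabet (wrapping around).
For "qisr" the result is "zrba".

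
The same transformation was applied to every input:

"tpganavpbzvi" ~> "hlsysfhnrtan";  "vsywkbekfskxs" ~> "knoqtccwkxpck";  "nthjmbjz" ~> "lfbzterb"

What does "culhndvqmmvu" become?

muzdvfineemn

Each output is the input with this applied: shift every letter 8 places backward in the alphabet (wrapping around), then swap each adjacent pair of characters (1↔2, 3↔4, ...).
Starting from "culhndvqmmvu": after the first operation, "umdzfvnieenm"; after the second, "muzdvfineemn".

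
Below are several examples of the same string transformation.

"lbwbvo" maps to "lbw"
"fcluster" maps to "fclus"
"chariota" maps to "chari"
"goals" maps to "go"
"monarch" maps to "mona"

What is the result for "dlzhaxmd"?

What's happening: delete the last 3 characters.
On "dlzhaxmd" that produces "dlzha".

dlzha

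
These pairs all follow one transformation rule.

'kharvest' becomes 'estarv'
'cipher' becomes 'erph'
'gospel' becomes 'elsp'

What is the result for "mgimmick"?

The pattern: delete the first 2 characters, then swap the front and back halves of the string.
"mgimmick" → "immick" → "ickimm".
(Check on "cipher": → "pher" → "erph" ✓)

ickimm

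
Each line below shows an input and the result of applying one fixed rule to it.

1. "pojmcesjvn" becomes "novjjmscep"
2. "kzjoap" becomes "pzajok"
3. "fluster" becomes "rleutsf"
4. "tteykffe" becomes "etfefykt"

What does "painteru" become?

uarientp

In each case the input is transformed by: take characters alternately from the front and the back (1st, last, 2nd, 2nd-last, ...), then move the first character to the end.
Working it through for "painteru": intermediate "puarient", final "uarientp".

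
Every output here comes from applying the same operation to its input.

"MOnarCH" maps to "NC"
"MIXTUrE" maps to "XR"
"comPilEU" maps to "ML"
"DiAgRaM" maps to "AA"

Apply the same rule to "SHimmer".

IE

The rule is to keep one character in every 3, starting at position 3 (positions 3rd, 6th, 9th, ...), then convert every letter to uppercase.
Starting from "SHimmer": after the first operation, "ie"; after the second, "IE".
(Check on "comPilEU": → "ml" → "ML" ✓)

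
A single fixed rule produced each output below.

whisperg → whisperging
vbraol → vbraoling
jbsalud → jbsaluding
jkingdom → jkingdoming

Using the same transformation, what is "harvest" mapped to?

harvesting

What's happening: append "ing".
On "harvest" that produces "harvesting".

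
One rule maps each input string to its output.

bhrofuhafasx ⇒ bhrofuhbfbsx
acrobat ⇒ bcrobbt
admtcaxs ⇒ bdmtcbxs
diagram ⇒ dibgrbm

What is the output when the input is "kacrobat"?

kbcrobbt

The transformation: replace every "a" with "b".
On "kacrobat" that produces "kbcrobbt".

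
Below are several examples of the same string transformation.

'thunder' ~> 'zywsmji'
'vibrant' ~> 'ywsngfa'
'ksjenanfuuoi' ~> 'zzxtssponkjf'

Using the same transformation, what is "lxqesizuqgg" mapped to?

What's happening: shift every letter 5 places forward in the alphabet (wrapping around), then sort the characters into reverse alphabetical order.
Applying both steps to "lxqesizuqgg": "qcvjxnezvll", then "zxvvqnlljec".

zxvvqnlljec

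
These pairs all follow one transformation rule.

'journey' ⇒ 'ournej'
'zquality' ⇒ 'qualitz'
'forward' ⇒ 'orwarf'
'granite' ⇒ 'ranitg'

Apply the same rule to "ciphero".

ipherc

Looking at the pairs, the operation is to delete the last character, then move the first character to the end.
On "ciphero": the first step gives "cipher", and the second then gives "ipherc".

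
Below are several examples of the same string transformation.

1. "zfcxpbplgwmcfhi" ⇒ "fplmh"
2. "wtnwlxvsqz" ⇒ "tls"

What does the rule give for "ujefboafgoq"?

What's happening: keep one character in every 3, starting at position 2 (positions 2nd, 5th, 8th, ...).
"ujefboafgoq" → "jbfq".

jbfq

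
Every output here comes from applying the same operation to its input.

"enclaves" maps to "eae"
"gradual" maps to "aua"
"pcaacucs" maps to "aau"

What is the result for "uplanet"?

uae

In each case the input is transformed by: keep only the vowels.
Doing the same to "uplanet": "uae".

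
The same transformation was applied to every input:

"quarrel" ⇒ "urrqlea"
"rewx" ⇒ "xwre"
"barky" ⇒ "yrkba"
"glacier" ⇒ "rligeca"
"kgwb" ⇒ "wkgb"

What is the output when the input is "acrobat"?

Rule — sort the characters into reverse alphabetical order.
On "acrobat" that produces "trocbaa".

trocbaa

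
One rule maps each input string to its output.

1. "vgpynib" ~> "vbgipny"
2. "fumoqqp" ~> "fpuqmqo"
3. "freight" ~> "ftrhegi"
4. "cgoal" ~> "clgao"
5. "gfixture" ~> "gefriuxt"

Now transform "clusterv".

In each case the input is transformed by: take characters alternately from the front and the back (1st, last, 2nd, 2nd-last, ...).
On "clusterv" that produces "cvlruest".

cvlruest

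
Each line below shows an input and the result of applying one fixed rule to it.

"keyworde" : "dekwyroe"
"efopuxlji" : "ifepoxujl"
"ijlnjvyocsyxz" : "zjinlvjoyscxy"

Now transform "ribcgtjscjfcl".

lircbtgsjjccf

The pattern: swap each adjacent pair of characters (1↔2, 3↔4, ...), then move the last character to the front.
Applying both steps to "ribcgtjscjfcl": "ircbtgsjjccfl", then "lircbtgsjjccf".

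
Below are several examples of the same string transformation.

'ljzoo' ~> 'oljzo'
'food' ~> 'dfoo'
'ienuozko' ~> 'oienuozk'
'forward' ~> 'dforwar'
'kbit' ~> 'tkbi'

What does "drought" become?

The rule is to move the last character to the front.
Doing the same to "drought": "tdrough".

tdrough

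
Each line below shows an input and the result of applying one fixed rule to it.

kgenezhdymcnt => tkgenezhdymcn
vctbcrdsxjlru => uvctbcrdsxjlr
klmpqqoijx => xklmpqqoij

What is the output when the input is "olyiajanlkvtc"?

Looking at the pairs, the operation is to move the last character to the front.
So "olyiajanlkvtc" becomes "colyiajanlkvt".

colyiajanlkvt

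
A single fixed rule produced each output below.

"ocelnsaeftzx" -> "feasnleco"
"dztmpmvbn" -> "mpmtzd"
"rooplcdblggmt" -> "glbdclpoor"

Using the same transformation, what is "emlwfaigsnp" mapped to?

giafwlme

Looking at the pairs, the operation is to delete the last 3 characters, then reverse the string.
Starting from "emlwfaigsnp": after the first operation, "emlwfaig"; after the second, "giafwlme".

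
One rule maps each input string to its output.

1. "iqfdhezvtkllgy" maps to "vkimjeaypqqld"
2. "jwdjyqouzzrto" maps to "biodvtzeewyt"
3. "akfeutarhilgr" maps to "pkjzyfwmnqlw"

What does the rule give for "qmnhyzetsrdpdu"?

Each output is the input with this applied: delete the first character, then shift every letter 5 places forward in the alphabet (wrapping around).
On "qmnhyzetsrdpdu": the first step gives "mnhyzetsrdpdu", and the second then gives "rsmdejyxwiuiz".

rsmdejyxwiuiz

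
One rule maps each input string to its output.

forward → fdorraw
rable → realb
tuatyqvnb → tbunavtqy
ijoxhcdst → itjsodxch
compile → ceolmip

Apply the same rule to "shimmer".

The pattern: take characters alternately from the front and the back (1st, last, 2nd, 2nd-last, ...).
Doing the same to "shimmer": "srheimm".

srheimm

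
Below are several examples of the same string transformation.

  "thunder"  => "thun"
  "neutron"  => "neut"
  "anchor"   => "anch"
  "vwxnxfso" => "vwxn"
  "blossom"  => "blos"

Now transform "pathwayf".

Rule — keep only the first 4 characters.
"pathwayf" → "path".

path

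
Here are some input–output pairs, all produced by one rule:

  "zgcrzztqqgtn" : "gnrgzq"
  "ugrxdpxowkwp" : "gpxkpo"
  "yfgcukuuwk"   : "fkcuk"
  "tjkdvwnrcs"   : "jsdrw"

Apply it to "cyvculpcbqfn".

yncqlc

What's happening: keep every other character starting from the second (positions 2nd, 4th, 6th, ...), then take characters alternately from the front and the back (1st, last, 2nd, 2nd-last, ...).
Applying both steps to "cyvculpcbqfn": "yclcqn", then "yncqlc".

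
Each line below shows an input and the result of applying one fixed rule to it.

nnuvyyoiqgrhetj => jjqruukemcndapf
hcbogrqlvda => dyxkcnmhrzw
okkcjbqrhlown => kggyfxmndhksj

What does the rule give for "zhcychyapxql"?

vdyuyduwltmh

The pattern: shift every letter 4 places backward in the alphabet (wrapping around).
For "zhcychyapxql" the result is "vdyuyduwltmh".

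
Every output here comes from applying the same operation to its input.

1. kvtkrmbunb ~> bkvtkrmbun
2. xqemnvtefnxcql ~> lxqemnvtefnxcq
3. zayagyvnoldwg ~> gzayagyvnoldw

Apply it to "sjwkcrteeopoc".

csjwkcrteeopo

The rule is to move the last character to the front.
"sjwkcrteeopoc" → "csjwkcrteeopo".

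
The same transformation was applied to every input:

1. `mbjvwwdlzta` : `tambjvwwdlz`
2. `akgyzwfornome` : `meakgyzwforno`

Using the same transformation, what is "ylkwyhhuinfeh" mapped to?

The pattern: move the last 2 characters to the front (rotate right by 2).
So "ylkwyhhuinfeh" becomes "ehylkwyhhuinf".

ehylkwyhhuinf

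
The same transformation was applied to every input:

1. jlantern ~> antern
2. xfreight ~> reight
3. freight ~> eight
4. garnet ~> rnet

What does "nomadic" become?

madic

The pattern: delete the first 2 characters.
So "nomadic" becomes "madic".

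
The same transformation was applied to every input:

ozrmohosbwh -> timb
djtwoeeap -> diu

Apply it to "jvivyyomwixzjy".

psgrs

Each output is the input with this applied: keep one character in every 3, starting at position 2 (positions 2nd, 5th, 8th, ...), then shift every letter 6 places backward in the alphabet (wrapping around).
Applying that to "jvivyyomwixzjy" gives "psgrs".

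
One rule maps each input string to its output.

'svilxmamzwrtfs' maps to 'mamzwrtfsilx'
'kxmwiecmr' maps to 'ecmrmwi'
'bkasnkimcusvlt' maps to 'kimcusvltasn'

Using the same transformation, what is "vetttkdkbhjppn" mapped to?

kdkbhjppnttt

In each case the input is transformed by: delete the first 2 characters, then move the first 3 characters to the end (rotate left by 3).
Applying both steps to "vetttkdkbhjppn": "tttkdkbhjppn", then "kdkbhjppnttt".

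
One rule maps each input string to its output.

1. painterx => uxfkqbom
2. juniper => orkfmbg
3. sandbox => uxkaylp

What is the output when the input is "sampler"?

oxjmibp

Rule — shift every letter 3 places backward in the alphabet (wrapping around), then swap the first and last characters.
On "sampler": the first step gives "pxjmibo", and the second then gives "oxjmibp".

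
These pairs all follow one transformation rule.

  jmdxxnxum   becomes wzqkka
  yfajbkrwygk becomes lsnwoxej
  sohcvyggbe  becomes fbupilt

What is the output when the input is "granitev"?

tenav

Each output is the input with this applied: shift every letter 13 places forward in the alphabet (wrapping around) — i.e. ROT13, then delete the last 3 characters.
"granitev" → "tenavgri" → "tenav".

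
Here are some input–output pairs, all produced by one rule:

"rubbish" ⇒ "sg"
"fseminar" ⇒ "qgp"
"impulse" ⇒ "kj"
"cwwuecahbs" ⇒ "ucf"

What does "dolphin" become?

Each output is the input with this applied: keep one character in every 3, starting at position 2 (positions 2nd, 5th, 8th, ...), then shift every letter 2 places backward in the alphabet (wrapping around).
Applying both steps to "dolphin": "oh", then "mf".

mf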